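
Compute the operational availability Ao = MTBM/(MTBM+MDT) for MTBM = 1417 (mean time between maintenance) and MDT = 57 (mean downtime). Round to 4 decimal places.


MTBM = 1417
MDT = 57
MTBM + MDT = 1474
Ao = 1417 / 1474
Ao = 0.9613

0.9613


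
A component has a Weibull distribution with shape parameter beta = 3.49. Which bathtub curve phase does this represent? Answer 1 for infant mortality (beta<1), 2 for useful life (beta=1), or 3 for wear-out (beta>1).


beta = 3.49
Compare beta to 1:
beta < 1 => infant mortality (phase 1)
beta = 1 => useful life (phase 2)
beta > 1 => wear-out (phase 3)
Since beta = 3.49, this is wear-out (increasing failure rate)
Phase = 3

3


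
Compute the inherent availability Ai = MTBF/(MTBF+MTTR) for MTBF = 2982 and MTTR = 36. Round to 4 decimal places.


MTBF = 2982
MTTR = 36
MTBF + MTTR = 3018
Ai = 2982 / 3018
Ai = 0.9881

0.9881


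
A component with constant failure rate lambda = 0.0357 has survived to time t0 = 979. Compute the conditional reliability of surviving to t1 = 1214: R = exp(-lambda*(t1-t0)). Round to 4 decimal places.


lambda = 0.0357
t0 = 979, t1 = 1214
t1 - t0 = 235
lambda * (t1-t0) = 0.0357 * 235 = 8.3895
R = exp(-8.3895)
R = 0.0002

0.0002


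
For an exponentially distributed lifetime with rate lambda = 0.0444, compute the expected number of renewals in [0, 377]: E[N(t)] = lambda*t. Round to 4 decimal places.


lambda = 0.0444
t = 377
E[N(t)] = lambda * t
E[N(t)] = 0.0444 * 377
E[N(t)] = 16.7388

16.7388


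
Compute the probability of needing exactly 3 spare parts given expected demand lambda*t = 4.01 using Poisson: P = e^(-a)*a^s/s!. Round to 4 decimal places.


a = 4.01, s = 3
e^(-a) = e^(-4.01) = 0.0181
a^s = 4.01^3 = 64.4812
s! = 6
P = 0.0181 * 64.4812 / 6
P = 0.1949

0.1949


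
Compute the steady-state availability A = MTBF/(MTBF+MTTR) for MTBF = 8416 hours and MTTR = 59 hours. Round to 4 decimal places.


MTBF = 8416
MTTR = 59
MTBF + MTTR = 8475
A = 8416 / 8475
A = 0.993

0.993


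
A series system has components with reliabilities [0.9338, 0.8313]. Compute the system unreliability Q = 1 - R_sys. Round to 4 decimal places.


Components: [0.9338, 0.8313]
After component 1: product = 0.9338
After component 2: product = 0.7763
R_sys = 0.7763
Q = 1 - 0.7763 = 0.2237

0.2237


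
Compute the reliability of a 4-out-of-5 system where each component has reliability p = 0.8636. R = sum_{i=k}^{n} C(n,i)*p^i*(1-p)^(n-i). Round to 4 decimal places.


k = 4, n = 5, p = 0.8636
i=4: C(5,4)=5 * 0.8636^4 * 0.1364^1 = 0.3793
i=5: C(5,5)=1 * 0.8636^5 * 0.1364^0 = 0.4804
R = sum of terms = 0.8597

0.8597


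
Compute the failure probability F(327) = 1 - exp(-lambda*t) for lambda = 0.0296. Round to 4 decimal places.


lambda = 0.0296, t = 327
lambda * t = 9.6792
exp(-9.6792) = 0.0001
F(t) = 1 - 0.0001
F(t) = 0.9999

0.9999


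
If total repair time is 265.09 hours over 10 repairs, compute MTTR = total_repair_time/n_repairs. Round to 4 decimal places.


total_repair_time = 265.09
n_repairs = 10
MTTR = 265.09 / 10
MTTR = 26.509

26.509


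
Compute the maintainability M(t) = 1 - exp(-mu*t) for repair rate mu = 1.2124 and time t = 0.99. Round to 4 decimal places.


mu = 1.2124, t = 0.99
mu * t = 1.2124 * 0.99 = 1.2003
exp(-1.2003) = 0.3011
M(t) = 1 - 0.3011
M(t) = 0.6989

0.6989


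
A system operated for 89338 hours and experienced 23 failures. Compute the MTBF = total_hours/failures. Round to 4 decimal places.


total_hours = 89338
failures = 23
MTBF = 89338 / 23
MTBF = 3884.2609

3884.2609


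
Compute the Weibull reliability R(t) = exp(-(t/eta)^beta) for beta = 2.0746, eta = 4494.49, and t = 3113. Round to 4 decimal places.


beta = 2.0746, eta = 4494.49, t = 3113
t/eta = 3113 / 4494.49 = 0.6926
(t/eta)^beta = 0.6926^2.0746 = 0.4668
R(t) = exp(-0.4668)
R(t) = 0.627

0.627


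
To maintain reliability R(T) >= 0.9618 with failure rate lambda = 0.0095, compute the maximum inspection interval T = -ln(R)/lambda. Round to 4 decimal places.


R_target = 0.9618
lambda = 0.0095
-ln(0.9618) = 0.0389
T = 0.0389 / 0.0095
T = 4.0999

4.0999


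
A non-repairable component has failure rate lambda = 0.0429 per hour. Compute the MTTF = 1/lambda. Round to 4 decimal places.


lambda = 0.0429
MTTF = 1 / 0.0429
MTTF = 23.31

23.31


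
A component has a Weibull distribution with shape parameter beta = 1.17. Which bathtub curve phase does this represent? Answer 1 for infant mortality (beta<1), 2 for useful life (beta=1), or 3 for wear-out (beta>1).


beta = 1.17
Compare beta to 1:
beta < 1 => infant mortality (phase 1)
beta = 1 => useful life (phase 2)
beta > 1 => wear-out (phase 3)
Since beta = 1.17, this is wear-out (increasing failure rate)
Phase = 3

3


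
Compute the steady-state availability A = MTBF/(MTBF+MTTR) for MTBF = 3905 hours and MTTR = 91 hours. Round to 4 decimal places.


MTBF = 3905
MTTR = 91
MTBF + MTTR = 3996
A = 3905 / 3996
A = 0.9772

0.9772


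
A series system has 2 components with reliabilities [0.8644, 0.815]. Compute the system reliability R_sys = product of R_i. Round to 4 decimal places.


Components: [0.8644, 0.815]
After component 1 (R=0.8644): product = 0.8644
After component 2 (R=0.815): product = 0.7045
R_sys = 0.7045

0.7045


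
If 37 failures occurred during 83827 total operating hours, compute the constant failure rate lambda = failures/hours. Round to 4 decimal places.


failures = 37
total_hours = 83827
lambda = 37 / 83827
lambda = 0.0004

0.0004


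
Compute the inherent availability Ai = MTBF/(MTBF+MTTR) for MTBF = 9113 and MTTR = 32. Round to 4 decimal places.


MTBF = 9113
MTTR = 32
MTBF + MTTR = 9145
Ai = 9113 / 9145
Ai = 0.9965

0.9965


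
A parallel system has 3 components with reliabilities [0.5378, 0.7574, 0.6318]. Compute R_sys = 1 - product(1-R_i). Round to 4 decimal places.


Components: [0.5378, 0.7574, 0.6318]
(1 - 0.5378) = 0.4622, running product = 0.4622
(1 - 0.7574) = 0.2426, running product = 0.1121
(1 - 0.6318) = 0.3682, running product = 0.0413
Product of (1-R_i) = 0.0413
R_sys = 1 - 0.0413 = 0.9587

0.9587


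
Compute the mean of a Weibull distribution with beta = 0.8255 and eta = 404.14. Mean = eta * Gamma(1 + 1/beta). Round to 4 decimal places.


beta = 0.8255, eta = 404.14
1/beta = 1.2114
1 + 1/beta = 2.2114
Gamma(2.2114) = 1.1087
Mean = 404.14 * 1.1087
Mean = 448.0674

448.0674


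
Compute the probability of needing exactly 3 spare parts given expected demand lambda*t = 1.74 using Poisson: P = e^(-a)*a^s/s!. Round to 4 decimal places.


a = 1.74, s = 3
e^(-a) = e^(-1.74) = 0.1755
a^s = 1.74^3 = 5.268
s! = 6
P = 0.1755 * 5.268 / 6
P = 0.1541

0.1541


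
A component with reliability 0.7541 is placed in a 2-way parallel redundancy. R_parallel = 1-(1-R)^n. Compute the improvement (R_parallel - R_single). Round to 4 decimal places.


R_single = 0.7541, n = 2
1 - R_single = 0.2459
(1 - R_single)^n = 0.2459^2 = 0.0605
R_parallel = 1 - 0.0605 = 0.9395
Improvement = 0.9395 - 0.7541
Improvement = 0.1854

0.1854


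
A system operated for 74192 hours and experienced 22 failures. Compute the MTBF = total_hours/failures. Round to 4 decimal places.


total_hours = 74192
failures = 22
MTBF = 74192 / 22
MTBF = 3372.3636

3372.3636


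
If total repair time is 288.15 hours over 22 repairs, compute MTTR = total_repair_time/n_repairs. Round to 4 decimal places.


total_repair_time = 288.15
n_repairs = 22
MTTR = 288.15 / 22
MTTR = 13.0977

13.0977


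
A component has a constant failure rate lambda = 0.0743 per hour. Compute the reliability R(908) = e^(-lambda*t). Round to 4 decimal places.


lambda = 0.0743
t = 908
lambda * t = 67.4644
R(t) = e^(-67.4644)
R(t) = 0.0

0.0


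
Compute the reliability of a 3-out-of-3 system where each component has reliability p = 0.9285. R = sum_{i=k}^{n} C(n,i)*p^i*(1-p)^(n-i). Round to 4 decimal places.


k = 3, n = 3, p = 0.9285
i=3: C(3,3)=1 * 0.9285^3 * 0.0715^0 = 0.8005
R = sum of terms = 0.8005

0.8005


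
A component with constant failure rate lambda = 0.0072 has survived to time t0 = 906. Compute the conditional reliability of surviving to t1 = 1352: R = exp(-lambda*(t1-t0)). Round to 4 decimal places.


lambda = 0.0072
t0 = 906, t1 = 1352
t1 - t0 = 446
lambda * (t1-t0) = 0.0072 * 446 = 3.2112
R = exp(-3.2112)
R = 0.0403

0.0403


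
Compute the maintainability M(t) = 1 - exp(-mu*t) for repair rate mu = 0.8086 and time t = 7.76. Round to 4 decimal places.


mu = 0.8086, t = 7.76
mu * t = 0.8086 * 7.76 = 6.2747
exp(-6.2747) = 0.0019
M(t) = 1 - 0.0019
M(t) = 0.9981

0.9981


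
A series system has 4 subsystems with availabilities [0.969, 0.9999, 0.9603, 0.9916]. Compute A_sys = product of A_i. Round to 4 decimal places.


Subsystems: [0.969, 0.9999, 0.9603, 0.9916]
After subsystem 1 (A=0.969): product = 0.969
After subsystem 2 (A=0.9999): product = 0.9689
After subsystem 3 (A=0.9603): product = 0.9304
After subsystem 4 (A=0.9916): product = 0.9226
A_sys = 0.9226

0.9226


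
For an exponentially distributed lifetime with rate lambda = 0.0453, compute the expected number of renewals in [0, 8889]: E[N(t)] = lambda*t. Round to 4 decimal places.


lambda = 0.0453
t = 8889
E[N(t)] = lambda * t
E[N(t)] = 0.0453 * 8889
E[N(t)] = 402.6717

402.6717


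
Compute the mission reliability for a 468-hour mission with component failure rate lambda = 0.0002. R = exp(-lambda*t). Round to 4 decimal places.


lambda = 0.0002
mission_time = 468
lambda * t = 0.0002 * 468 = 0.0936
R = exp(-0.0936)
R = 0.9106

0.9106


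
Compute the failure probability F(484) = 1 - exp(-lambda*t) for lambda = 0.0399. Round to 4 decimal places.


lambda = 0.0399, t = 484
lambda * t = 19.3116
exp(-19.3116) = 0.0
F(t) = 1 - 0.0
F(t) = 1.0

1.0


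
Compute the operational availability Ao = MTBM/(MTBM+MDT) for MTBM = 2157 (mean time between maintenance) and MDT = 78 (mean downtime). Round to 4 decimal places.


MTBM = 2157
MDT = 78
MTBM + MDT = 2235
Ao = 2157 / 2235
Ao = 0.9651

0.9651


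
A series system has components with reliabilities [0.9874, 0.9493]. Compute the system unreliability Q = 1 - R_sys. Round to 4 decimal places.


Components: [0.9874, 0.9493]
After component 1: product = 0.9874
After component 2: product = 0.9373
R_sys = 0.9373
Q = 1 - 0.9373 = 0.0627

0.0627


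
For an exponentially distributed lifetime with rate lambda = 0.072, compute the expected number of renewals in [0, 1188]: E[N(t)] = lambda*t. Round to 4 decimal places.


lambda = 0.072
t = 1188
E[N(t)] = lambda * t
E[N(t)] = 0.072 * 1188
E[N(t)] = 85.536

85.536


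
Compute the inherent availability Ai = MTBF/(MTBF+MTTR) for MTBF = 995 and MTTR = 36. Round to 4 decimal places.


MTBF = 995
MTTR = 36
MTBF + MTTR = 1031
Ai = 995 / 1031
Ai = 0.9651

0.9651


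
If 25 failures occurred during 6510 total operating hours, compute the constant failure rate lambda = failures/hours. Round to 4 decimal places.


failures = 25
total_hours = 6510
lambda = 25 / 6510
lambda = 0.0038

0.0038


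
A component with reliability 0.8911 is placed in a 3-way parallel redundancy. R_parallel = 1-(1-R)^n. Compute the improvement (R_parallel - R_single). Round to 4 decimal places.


R_single = 0.8911, n = 3
1 - R_single = 0.1089
(1 - R_single)^n = 0.1089^3 = 0.0013
R_parallel = 1 - 0.0013 = 0.9987
Improvement = 0.9987 - 0.8911
Improvement = 0.1076

0.1076


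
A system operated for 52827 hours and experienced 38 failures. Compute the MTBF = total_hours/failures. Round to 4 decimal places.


total_hours = 52827
failures = 38
MTBF = 52827 / 38
MTBF = 1390.1842

1390.1842


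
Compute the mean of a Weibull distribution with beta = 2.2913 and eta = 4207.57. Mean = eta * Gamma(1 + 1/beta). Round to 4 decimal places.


beta = 2.2913, eta = 4207.57
1/beta = 0.4364
1 + 1/beta = 1.4364
Gamma(1.4364) = 0.8859
Mean = 4207.57 * 0.8859
Mean = 3727.3913

3727.3913


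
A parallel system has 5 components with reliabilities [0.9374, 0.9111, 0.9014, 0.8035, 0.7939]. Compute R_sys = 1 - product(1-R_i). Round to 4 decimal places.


Components: [0.9374, 0.9111, 0.9014, 0.8035, 0.7939]
(1 - 0.9374) = 0.0626, running product = 0.0626
(1 - 0.9111) = 0.0889, running product = 0.0056
(1 - 0.9014) = 0.0986, running product = 0.0005
(1 - 0.8035) = 0.1965, running product = 0.0001
(1 - 0.7939) = 0.2061, running product = 0.0
Product of (1-R_i) = 0.0
R_sys = 1 - 0.0 = 1.0

1.0


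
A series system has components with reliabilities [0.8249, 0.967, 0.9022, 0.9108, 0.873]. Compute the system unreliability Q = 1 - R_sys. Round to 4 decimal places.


Components: [0.8249, 0.967, 0.9022, 0.9108, 0.873]
After component 1: product = 0.8249
After component 2: product = 0.7977
After component 3: product = 0.7197
After component 4: product = 0.6555
After component 5: product = 0.5722
R_sys = 0.5722
Q = 1 - 0.5722 = 0.4278

0.4278


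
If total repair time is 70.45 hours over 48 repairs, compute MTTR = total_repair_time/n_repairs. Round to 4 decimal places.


total_repair_time = 70.45
n_repairs = 48
MTTR = 70.45 / 48
MTTR = 1.4677

1.4677


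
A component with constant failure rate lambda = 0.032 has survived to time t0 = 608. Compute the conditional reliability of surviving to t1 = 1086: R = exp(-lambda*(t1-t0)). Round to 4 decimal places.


lambda = 0.032
t0 = 608, t1 = 1086
t1 - t0 = 478
lambda * (t1-t0) = 0.032 * 478 = 15.296
R = exp(-15.296)
R = 0.0

0.0


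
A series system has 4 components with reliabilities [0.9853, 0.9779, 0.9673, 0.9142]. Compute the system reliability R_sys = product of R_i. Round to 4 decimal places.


Components: [0.9853, 0.9779, 0.9673, 0.9142]
After component 1 (R=0.9853): product = 0.9853
After component 2 (R=0.9779): product = 0.9635
After component 3 (R=0.9673): product = 0.932
After component 4 (R=0.9142): product = 0.8521
R_sys = 0.8521

0.8521


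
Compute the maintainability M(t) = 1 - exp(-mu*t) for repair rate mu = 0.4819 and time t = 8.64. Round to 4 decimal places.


mu = 0.4819, t = 8.64
mu * t = 0.4819 * 8.64 = 4.1636
exp(-4.1636) = 0.0156
M(t) = 1 - 0.0156
M(t) = 0.9844

0.9844


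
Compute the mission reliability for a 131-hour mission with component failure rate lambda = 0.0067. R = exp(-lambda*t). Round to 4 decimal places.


lambda = 0.0067
mission_time = 131
lambda * t = 0.0067 * 131 = 0.8777
R = exp(-0.8777)
R = 0.4157

0.4157


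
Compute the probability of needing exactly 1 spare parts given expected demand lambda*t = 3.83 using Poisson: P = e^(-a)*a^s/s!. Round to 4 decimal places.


a = 3.83, s = 1
e^(-a) = e^(-3.83) = 0.0217
a^s = 3.83^1 = 3.83
s! = 1
P = 0.0217 * 3.83 / 1
P = 0.0831

0.0831


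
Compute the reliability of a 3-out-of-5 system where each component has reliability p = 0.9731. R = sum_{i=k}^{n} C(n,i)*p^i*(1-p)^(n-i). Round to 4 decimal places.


k = 3, n = 5, p = 0.9731
i=3: C(5,3)=10 * 0.9731^3 * 0.0269^2 = 0.0067
i=4: C(5,4)=5 * 0.9731^4 * 0.0269^1 = 0.1206
i=5: C(5,5)=1 * 0.9731^5 * 0.0269^0 = 0.8725
R = sum of terms = 0.9998

0.9998


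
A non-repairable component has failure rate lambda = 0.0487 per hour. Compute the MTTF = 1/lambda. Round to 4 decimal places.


lambda = 0.0487
MTTF = 1 / 0.0487
MTTF = 20.5339

20.5339


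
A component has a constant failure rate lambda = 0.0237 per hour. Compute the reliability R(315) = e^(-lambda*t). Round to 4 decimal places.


lambda = 0.0237
t = 315
lambda * t = 7.4655
R(t) = e^(-7.4655)
R(t) = 0.0006

0.0006


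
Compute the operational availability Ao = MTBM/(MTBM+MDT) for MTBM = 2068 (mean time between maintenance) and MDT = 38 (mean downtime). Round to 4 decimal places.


MTBM = 2068
MDT = 38
MTBM + MDT = 2106
Ao = 2068 / 2106
Ao = 0.982

0.982


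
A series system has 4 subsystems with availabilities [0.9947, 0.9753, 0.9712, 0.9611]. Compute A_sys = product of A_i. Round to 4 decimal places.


Subsystems: [0.9947, 0.9753, 0.9712, 0.9611]
After subsystem 1 (A=0.9947): product = 0.9947
After subsystem 2 (A=0.9753): product = 0.9701
After subsystem 3 (A=0.9712): product = 0.9422
After subsystem 4 (A=0.9611): product = 0.9055
A_sys = 0.9055

0.9055


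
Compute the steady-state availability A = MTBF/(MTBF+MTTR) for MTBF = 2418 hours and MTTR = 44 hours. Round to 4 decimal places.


MTBF = 2418
MTTR = 44
MTBF + MTTR = 2462
A = 2418 / 2462
A = 0.9821

0.9821


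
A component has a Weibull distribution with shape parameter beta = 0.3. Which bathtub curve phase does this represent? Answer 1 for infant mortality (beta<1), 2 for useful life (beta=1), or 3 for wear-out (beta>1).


beta = 0.3
Compare beta to 1:
beta < 1 => infant mortality (phase 1)
beta = 1 => useful life (phase 2)
beta > 1 => wear-out (phase 3)
Since beta = 0.3, this is infant mortality (decreasing failure rate)
Phase = 1

1


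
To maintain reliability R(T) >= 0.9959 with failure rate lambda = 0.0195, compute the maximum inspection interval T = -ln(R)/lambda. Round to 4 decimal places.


R_target = 0.9959
lambda = 0.0195
-ln(0.9959) = 0.0041
T = 0.0041 / 0.0195
T = 0.2107

0.2107


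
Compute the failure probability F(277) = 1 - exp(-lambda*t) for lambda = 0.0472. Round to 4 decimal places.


lambda = 0.0472, t = 277
lambda * t = 13.0744
exp(-13.0744) = 0.0
F(t) = 1 - 0.0
F(t) = 1.0

1.0


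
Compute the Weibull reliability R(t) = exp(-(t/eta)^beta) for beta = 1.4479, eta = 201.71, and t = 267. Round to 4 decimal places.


beta = 1.4479, eta = 201.71, t = 267
t/eta = 267 / 201.71 = 1.3237
(t/eta)^beta = 1.3237^1.4479 = 1.5008
R(t) = exp(-1.5008)
R(t) = 0.2229

0.2229


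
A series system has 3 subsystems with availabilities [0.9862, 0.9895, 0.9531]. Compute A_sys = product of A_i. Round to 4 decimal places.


Subsystems: [0.9862, 0.9895, 0.9531]
After subsystem 1 (A=0.9862): product = 0.9862
After subsystem 2 (A=0.9895): product = 0.9758
After subsystem 3 (A=0.9531): product = 0.9301
A_sys = 0.9301

0.9301


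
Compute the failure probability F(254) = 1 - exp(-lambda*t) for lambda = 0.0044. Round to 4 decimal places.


lambda = 0.0044, t = 254
lambda * t = 1.1176
exp(-1.1176) = 0.3271
F(t) = 1 - 0.3271
F(t) = 0.6729

0.6729


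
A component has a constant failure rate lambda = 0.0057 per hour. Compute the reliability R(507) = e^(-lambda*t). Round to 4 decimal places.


lambda = 0.0057
t = 507
lambda * t = 2.8899
R(t) = e^(-2.8899)
R(t) = 0.0556

0.0556


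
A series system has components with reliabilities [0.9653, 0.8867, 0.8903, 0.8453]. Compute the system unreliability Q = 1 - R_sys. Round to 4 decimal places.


Components: [0.9653, 0.8867, 0.8903, 0.8453]
After component 1: product = 0.9653
After component 2: product = 0.8559
After component 3: product = 0.762
After component 4: product = 0.6441
R_sys = 0.6441
Q = 1 - 0.6441 = 0.3559

0.3559


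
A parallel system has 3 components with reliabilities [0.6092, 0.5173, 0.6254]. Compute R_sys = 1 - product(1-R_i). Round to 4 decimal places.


Components: [0.6092, 0.5173, 0.6254]
(1 - 0.6092) = 0.3908, running product = 0.3908
(1 - 0.5173) = 0.4827, running product = 0.1886
(1 - 0.6254) = 0.3746, running product = 0.0707
Product of (1-R_i) = 0.0707
R_sys = 1 - 0.0707 = 0.9293

0.9293


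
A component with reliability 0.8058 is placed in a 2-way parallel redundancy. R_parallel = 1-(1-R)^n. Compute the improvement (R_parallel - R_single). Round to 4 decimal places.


R_single = 0.8058, n = 2
1 - R_single = 0.1942
(1 - R_single)^n = 0.1942^2 = 0.0377
R_parallel = 1 - 0.0377 = 0.9623
Improvement = 0.9623 - 0.8058
Improvement = 0.1565

0.1565


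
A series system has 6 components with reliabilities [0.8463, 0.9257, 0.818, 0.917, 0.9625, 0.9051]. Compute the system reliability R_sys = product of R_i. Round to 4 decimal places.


Components: [0.8463, 0.9257, 0.818, 0.917, 0.9625, 0.9051]
After component 1 (R=0.8463): product = 0.8463
After component 2 (R=0.9257): product = 0.7834
After component 3 (R=0.818): product = 0.6408
After component 4 (R=0.917): product = 0.5876
After component 5 (R=0.9625): product = 0.5656
After component 6 (R=0.9051): product = 0.5119
R_sys = 0.5119

0.5119


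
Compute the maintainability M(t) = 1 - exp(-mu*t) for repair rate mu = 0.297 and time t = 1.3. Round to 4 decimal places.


mu = 0.297, t = 1.3
mu * t = 0.297 * 1.3 = 0.3861
exp(-0.3861) = 0.6797
M(t) = 1 - 0.6797
M(t) = 0.3203

0.3203


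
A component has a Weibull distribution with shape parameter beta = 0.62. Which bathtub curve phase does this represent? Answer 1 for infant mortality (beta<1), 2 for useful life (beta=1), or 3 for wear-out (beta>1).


beta = 0.62
Compare beta to 1:
beta < 1 => infant mortality (phase 1)
beta = 1 => useful life (phase 2)
beta > 1 => wear-out (phase 3)
Since beta = 0.62, this is infant mortality (decreasing failure rate)
Phase = 1

1


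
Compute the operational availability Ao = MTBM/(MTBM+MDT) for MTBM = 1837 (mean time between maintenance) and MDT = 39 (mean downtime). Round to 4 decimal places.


MTBM = 1837
MDT = 39
MTBM + MDT = 1876
Ao = 1837 / 1876
Ao = 0.9792

0.9792


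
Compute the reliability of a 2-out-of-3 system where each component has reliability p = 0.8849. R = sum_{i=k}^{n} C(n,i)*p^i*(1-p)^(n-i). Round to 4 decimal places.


k = 2, n = 3, p = 0.8849
i=2: C(3,2)=3 * 0.8849^2 * 0.1151^1 = 0.2704
i=3: C(3,3)=1 * 0.8849^3 * 0.1151^0 = 0.6929
R = sum of terms = 0.9633

0.9633


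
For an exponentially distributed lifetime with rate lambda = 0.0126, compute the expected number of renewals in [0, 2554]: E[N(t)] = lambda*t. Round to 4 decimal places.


lambda = 0.0126
t = 2554
E[N(t)] = lambda * t
E[N(t)] = 0.0126 * 2554
E[N(t)] = 32.1804

32.1804


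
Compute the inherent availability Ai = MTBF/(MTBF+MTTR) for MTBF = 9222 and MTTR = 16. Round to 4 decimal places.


MTBF = 9222
MTTR = 16
MTBF + MTTR = 9238
Ai = 9222 / 9238
Ai = 0.9983

0.9983


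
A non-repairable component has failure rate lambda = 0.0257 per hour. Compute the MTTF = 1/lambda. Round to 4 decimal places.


lambda = 0.0257
MTTF = 1 / 0.0257
MTTF = 38.9105

38.9105


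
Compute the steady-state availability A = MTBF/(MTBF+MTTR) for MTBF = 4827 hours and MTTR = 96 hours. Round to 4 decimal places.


MTBF = 4827
MTTR = 96
MTBF + MTTR = 4923
A = 4827 / 4923
A = 0.9805

0.9805


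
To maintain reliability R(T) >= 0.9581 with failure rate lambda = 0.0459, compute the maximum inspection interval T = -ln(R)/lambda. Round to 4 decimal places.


R_target = 0.9581
lambda = 0.0459
-ln(0.9581) = 0.0428
T = 0.0428 / 0.0459
T = 0.9325

0.9325


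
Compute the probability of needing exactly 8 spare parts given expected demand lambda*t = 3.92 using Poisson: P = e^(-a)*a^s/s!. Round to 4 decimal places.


a = 3.92, s = 8
e^(-a) = e^(-3.92) = 0.0198
a^s = 3.92^8 = 55755.6054
s! = 40320
P = 0.0198 * 55755.6054 / 40320
P = 0.0274

0.0274


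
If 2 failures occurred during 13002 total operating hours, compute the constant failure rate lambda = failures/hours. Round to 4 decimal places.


failures = 2
total_hours = 13002
lambda = 2 / 13002
lambda = 0.0002

0.0002


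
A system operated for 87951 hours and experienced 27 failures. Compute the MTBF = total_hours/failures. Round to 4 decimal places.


total_hours = 87951
failures = 27
MTBF = 87951 / 27
MTBF = 3257.4444

3257.4444


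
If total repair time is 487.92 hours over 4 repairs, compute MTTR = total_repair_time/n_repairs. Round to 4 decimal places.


total_repair_time = 487.92
n_repairs = 4
MTTR = 487.92 / 4
MTTR = 121.98

121.98


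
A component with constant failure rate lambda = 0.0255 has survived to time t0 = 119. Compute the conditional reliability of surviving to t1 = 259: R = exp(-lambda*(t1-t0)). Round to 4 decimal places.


lambda = 0.0255
t0 = 119, t1 = 259
t1 - t0 = 140
lambda * (t1-t0) = 0.0255 * 140 = 3.57
R = exp(-3.57)
R = 0.0282

0.0282


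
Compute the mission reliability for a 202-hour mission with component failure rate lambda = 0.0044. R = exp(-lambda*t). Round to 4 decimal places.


lambda = 0.0044
mission_time = 202
lambda * t = 0.0044 * 202 = 0.8888
R = exp(-0.8888)
R = 0.4111

0.4111


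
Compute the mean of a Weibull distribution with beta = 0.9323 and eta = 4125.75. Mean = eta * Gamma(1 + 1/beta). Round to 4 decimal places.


beta = 0.9323, eta = 4125.75
1/beta = 1.0726
1 + 1/beta = 2.0726
Gamma(2.0726) = 1.0329
Mean = 4125.75 * 1.0329
Mean = 4261.5116

4261.5116


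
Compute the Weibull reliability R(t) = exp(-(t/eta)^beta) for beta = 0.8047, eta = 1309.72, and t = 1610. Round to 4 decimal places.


beta = 0.8047, eta = 1309.72, t = 1610
t/eta = 1610 / 1309.72 = 1.2293
(t/eta)^beta = 1.2293^0.8047 = 1.1807
R(t) = exp(-1.1807)
R(t) = 0.3071

0.3071


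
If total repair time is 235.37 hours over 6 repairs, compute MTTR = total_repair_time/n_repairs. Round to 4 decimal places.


total_repair_time = 235.37
n_repairs = 6
MTTR = 235.37 / 6
MTTR = 39.2283

39.2283


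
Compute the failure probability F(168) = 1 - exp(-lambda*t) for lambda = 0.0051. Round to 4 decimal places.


lambda = 0.0051, t = 168
lambda * t = 0.8568
exp(-0.8568) = 0.4245
F(t) = 1 - 0.4245
F(t) = 0.5755

0.5755


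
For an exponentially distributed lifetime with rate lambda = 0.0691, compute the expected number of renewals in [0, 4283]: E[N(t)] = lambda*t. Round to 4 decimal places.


lambda = 0.0691
t = 4283
E[N(t)] = lambda * t
E[N(t)] = 0.0691 * 4283
E[N(t)] = 295.9553

295.9553


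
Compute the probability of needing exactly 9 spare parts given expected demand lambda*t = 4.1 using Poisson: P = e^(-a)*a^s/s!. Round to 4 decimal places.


a = 4.1, s = 9
e^(-a) = e^(-4.1) = 0.0166
a^s = 4.1^9 = 327381.9344
s! = 362880
P = 0.0166 * 327381.9344 / 362880
P = 0.015

0.015


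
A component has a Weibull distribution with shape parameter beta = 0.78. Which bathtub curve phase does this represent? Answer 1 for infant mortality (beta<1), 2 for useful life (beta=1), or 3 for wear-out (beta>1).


beta = 0.78
Compare beta to 1:
beta < 1 => infant mortality (phase 1)
beta = 1 => useful life (phase 2)
beta > 1 => wear-out (phase 3)
Since beta = 0.78, this is infant mortality (decreasing failure rate)
Phase = 1

1


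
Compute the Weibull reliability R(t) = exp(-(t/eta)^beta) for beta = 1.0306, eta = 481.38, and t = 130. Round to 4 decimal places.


beta = 1.0306, eta = 481.38, t = 130
t/eta = 130 / 481.38 = 0.2701
(t/eta)^beta = 0.2701^1.0306 = 0.2595
R(t) = exp(-0.2595)
R(t) = 0.7715

0.7715


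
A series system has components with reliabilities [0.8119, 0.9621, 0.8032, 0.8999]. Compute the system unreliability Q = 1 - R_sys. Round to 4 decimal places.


Components: [0.8119, 0.9621, 0.8032, 0.8999]
After component 1: product = 0.8119
After component 2: product = 0.7811
After component 3: product = 0.6274
After component 4: product = 0.5646
R_sys = 0.5646
Q = 1 - 0.5646 = 0.4354

0.4354


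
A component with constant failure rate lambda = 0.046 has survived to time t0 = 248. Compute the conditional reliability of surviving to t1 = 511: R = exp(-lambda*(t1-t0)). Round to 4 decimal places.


lambda = 0.046
t0 = 248, t1 = 511
t1 - t0 = 263
lambda * (t1-t0) = 0.046 * 263 = 12.098
R = exp(-12.098)
R = 0.0

0.0


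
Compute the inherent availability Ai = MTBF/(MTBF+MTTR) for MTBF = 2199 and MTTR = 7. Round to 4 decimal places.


MTBF = 2199
MTTR = 7
MTBF + MTTR = 2206
Ai = 2199 / 2206
Ai = 0.9968

0.9968


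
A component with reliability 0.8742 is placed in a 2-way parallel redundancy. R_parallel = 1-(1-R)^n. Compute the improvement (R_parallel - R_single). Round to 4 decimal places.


R_single = 0.8742, n = 2
1 - R_single = 0.1258
(1 - R_single)^n = 0.1258^2 = 0.0158
R_parallel = 1 - 0.0158 = 0.9842
Improvement = 0.9842 - 0.8742
Improvement = 0.11

0.11


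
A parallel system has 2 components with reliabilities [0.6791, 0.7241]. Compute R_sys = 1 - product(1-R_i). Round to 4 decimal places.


Components: [0.6791, 0.7241]
(1 - 0.6791) = 0.3209, running product = 0.3209
(1 - 0.7241) = 0.2759, running product = 0.0885
Product of (1-R_i) = 0.0885
R_sys = 1 - 0.0885 = 0.9115

0.9115


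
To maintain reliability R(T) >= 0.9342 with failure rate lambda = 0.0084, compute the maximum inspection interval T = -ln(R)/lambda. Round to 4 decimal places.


R_target = 0.9342
lambda = 0.0084
-ln(0.9342) = 0.0681
T = 0.0681 / 0.0084
T = 8.1029

8.1029


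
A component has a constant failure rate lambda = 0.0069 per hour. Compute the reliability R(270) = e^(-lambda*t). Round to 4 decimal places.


lambda = 0.0069
t = 270
lambda * t = 1.863
R(t) = e^(-1.863)
R(t) = 0.1552

0.1552


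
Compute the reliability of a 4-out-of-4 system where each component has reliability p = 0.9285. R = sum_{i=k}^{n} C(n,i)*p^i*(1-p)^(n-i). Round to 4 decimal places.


k = 4, n = 4, p = 0.9285
i=4: C(4,4)=1 * 0.9285^4 * 0.0715^0 = 0.7432
R = sum of terms = 0.7432

0.7432


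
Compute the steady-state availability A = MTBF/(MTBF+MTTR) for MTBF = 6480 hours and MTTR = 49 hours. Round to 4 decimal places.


MTBF = 6480
MTTR = 49
MTBF + MTTR = 6529
A = 6480 / 6529
A = 0.9925

0.9925


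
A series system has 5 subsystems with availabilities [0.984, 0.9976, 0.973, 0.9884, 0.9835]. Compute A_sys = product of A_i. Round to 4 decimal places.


Subsystems: [0.984, 0.9976, 0.973, 0.9884, 0.9835]
After subsystem 1 (A=0.984): product = 0.984
After subsystem 2 (A=0.9976): product = 0.9816
After subsystem 3 (A=0.973): product = 0.9551
After subsystem 4 (A=0.9884): product = 0.9441
After subsystem 5 (A=0.9835): product = 0.9285
A_sys = 0.9285

0.9285


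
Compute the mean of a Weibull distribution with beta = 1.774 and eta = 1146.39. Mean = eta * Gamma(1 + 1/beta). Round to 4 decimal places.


beta = 1.774, eta = 1146.39
1/beta = 0.5637
1 + 1/beta = 1.5637
Gamma(1.5637) = 0.8899
Mean = 1146.39 * 0.8899
Mean = 1020.2234

1020.2234


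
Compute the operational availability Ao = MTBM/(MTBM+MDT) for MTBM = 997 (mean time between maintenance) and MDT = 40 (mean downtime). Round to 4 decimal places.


MTBM = 997
MDT = 40
MTBM + MDT = 1037
Ao = 997 / 1037
Ao = 0.9614

0.9614


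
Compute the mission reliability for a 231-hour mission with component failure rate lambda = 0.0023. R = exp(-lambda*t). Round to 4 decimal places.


lambda = 0.0023
mission_time = 231
lambda * t = 0.0023 * 231 = 0.5313
R = exp(-0.5313)
R = 0.5878

0.5878


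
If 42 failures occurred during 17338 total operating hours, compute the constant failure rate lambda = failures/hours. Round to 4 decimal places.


failures = 42
total_hours = 17338
lambda = 42 / 17338
lambda = 0.0024

0.0024


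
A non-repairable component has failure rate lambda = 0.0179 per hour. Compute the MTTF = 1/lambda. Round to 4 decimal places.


lambda = 0.0179
MTTF = 1 / 0.0179
MTTF = 55.8659

55.8659


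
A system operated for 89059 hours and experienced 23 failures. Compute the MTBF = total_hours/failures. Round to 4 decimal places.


total_hours = 89059
failures = 23
MTBF = 89059 / 23
MTBF = 3872.1304

3872.1304


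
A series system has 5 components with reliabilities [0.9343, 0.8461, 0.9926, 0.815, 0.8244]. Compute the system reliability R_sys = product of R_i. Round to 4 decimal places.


Components: [0.9343, 0.8461, 0.9926, 0.815, 0.8244]
After component 1 (R=0.9343): product = 0.9343
After component 2 (R=0.8461): product = 0.7905
After component 3 (R=0.9926): product = 0.7847
After component 4 (R=0.815): product = 0.6395
After component 5 (R=0.8244): product = 0.5272
R_sys = 0.5272

0.5272


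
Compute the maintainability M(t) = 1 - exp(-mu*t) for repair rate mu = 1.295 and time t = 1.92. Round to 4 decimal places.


mu = 1.295, t = 1.92
mu * t = 1.295 * 1.92 = 2.4864
exp(-2.4864) = 0.0832
M(t) = 1 - 0.0832
M(t) = 0.9168

0.9168


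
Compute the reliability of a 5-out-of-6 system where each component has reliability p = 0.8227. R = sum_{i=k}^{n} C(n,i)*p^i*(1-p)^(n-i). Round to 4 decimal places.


k = 5, n = 6, p = 0.8227
i=5: C(6,5)=6 * 0.8227^5 * 0.1773^1 = 0.4009
i=6: C(6,6)=1 * 0.8227^6 * 0.1773^0 = 0.3101
R = sum of terms = 0.711

0.711


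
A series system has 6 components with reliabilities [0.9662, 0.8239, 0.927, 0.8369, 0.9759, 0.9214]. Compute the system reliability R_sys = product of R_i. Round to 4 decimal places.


Components: [0.9662, 0.8239, 0.927, 0.8369, 0.9759, 0.9214]
After component 1 (R=0.9662): product = 0.9662
After component 2 (R=0.8239): product = 0.7961
After component 3 (R=0.927): product = 0.7379
After component 4 (R=0.8369): product = 0.6176
After component 5 (R=0.9759): product = 0.6027
After component 6 (R=0.9214): product = 0.5553
R_sys = 0.5553

0.5553


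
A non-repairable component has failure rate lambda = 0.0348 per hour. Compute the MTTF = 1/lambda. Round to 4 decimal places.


lambda = 0.0348
MTTF = 1 / 0.0348
MTTF = 28.7356

28.7356


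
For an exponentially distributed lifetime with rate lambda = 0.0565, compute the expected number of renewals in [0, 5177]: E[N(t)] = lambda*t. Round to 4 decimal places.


lambda = 0.0565
t = 5177
E[N(t)] = lambda * t
E[N(t)] = 0.0565 * 5177
E[N(t)] = 292.5005

292.5005


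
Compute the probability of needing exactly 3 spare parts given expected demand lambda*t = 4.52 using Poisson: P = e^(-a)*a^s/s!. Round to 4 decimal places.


a = 4.52, s = 3
e^(-a) = e^(-4.52) = 0.0109
a^s = 4.52^3 = 92.3454
s! = 6
P = 0.0109 * 92.3454 / 6
P = 0.1676

0.1676


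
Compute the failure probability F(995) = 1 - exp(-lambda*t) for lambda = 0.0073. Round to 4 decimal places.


lambda = 0.0073, t = 995
lambda * t = 7.2635
exp(-7.2635) = 0.0007
F(t) = 1 - 0.0007
F(t) = 0.9993

0.9993


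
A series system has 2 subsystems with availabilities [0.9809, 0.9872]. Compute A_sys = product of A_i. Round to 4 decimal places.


Subsystems: [0.9809, 0.9872]
After subsystem 1 (A=0.9809): product = 0.9809
After subsystem 2 (A=0.9872): product = 0.9683
A_sys = 0.9683

0.9683


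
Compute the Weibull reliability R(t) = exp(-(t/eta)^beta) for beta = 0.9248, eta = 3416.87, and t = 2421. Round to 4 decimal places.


beta = 0.9248, eta = 3416.87, t = 2421
t/eta = 2421 / 3416.87 = 0.7085
(t/eta)^beta = 0.7085^0.9248 = 0.7271
R(t) = exp(-0.7271)
R(t) = 0.4833

0.4833


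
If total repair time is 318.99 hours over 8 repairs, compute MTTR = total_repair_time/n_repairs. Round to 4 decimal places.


total_repair_time = 318.99
n_repairs = 8
MTTR = 318.99 / 8
MTTR = 39.8738

39.8738


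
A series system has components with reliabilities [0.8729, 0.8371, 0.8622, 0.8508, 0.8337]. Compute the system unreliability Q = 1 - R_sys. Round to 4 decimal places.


Components: [0.8729, 0.8371, 0.8622, 0.8508, 0.8337]
After component 1: product = 0.8729
After component 2: product = 0.7307
After component 3: product = 0.63
After component 4: product = 0.536
After component 5: product = 0.4469
R_sys = 0.4469
Q = 1 - 0.4469 = 0.5531

0.5531


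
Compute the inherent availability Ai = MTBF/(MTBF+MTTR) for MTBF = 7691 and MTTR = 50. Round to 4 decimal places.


MTBF = 7691
MTTR = 50
MTBF + MTTR = 7741
Ai = 7691 / 7741
Ai = 0.9935

0.9935


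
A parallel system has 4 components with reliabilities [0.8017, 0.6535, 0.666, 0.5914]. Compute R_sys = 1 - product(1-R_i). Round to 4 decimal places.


Components: [0.8017, 0.6535, 0.666, 0.5914]
(1 - 0.8017) = 0.1983, running product = 0.1983
(1 - 0.6535) = 0.3465, running product = 0.0687
(1 - 0.666) = 0.334, running product = 0.0229
(1 - 0.5914) = 0.4086, running product = 0.0094
Product of (1-R_i) = 0.0094
R_sys = 1 - 0.0094 = 0.9906

0.9906


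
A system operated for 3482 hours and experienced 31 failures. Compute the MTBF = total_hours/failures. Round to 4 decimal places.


total_hours = 3482
failures = 31
MTBF = 3482 / 31
MTBF = 112.3226

112.3226


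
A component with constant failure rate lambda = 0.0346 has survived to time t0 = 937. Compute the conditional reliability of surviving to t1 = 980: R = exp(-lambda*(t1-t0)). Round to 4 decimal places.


lambda = 0.0346
t0 = 937, t1 = 980
t1 - t0 = 43
lambda * (t1-t0) = 0.0346 * 43 = 1.4878
R = exp(-1.4878)
R = 0.2259

0.2259


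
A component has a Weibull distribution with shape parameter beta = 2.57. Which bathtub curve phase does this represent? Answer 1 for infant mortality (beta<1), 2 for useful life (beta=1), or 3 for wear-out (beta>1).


beta = 2.57
Compare beta to 1:
beta < 1 => infant mortality (phase 1)
beta = 1 => useful life (phase 2)
beta > 1 => wear-out (phase 3)
Since beta = 2.57, this is wear-out (increasing failure rate)
Phase = 3

3


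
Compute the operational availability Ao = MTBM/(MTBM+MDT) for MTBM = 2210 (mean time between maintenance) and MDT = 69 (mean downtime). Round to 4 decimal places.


MTBM = 2210
MDT = 69
MTBM + MDT = 2279
Ao = 2210 / 2279
Ao = 0.9697

0.9697


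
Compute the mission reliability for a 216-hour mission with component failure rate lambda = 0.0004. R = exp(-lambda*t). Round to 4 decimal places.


lambda = 0.0004
mission_time = 216
lambda * t = 0.0004 * 216 = 0.0864
R = exp(-0.0864)
R = 0.9172

0.9172


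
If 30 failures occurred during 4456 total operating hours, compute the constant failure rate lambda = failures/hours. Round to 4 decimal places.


failures = 30
total_hours = 4456
lambda = 30 / 4456
lambda = 0.0067

0.0067


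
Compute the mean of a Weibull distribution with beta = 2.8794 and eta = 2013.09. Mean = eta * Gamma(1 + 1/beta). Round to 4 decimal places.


beta = 2.8794, eta = 2013.09
1/beta = 0.3473
1 + 1/beta = 1.3473
Gamma(1.3473) = 0.8914
Mean = 2013.09 * 0.8914
Mean = 1794.5282

1794.5282


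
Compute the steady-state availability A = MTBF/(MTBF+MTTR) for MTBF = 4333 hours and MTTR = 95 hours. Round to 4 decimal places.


MTBF = 4333
MTTR = 95
MTBF + MTTR = 4428
A = 4333 / 4428
A = 0.9785

0.9785


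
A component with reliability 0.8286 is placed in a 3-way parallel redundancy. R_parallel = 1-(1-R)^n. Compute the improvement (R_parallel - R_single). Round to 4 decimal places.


R_single = 0.8286, n = 3
1 - R_single = 0.1714
(1 - R_single)^n = 0.1714^3 = 0.005
R_parallel = 1 - 0.005 = 0.995
Improvement = 0.995 - 0.8286
Improvement = 0.1664

0.1664


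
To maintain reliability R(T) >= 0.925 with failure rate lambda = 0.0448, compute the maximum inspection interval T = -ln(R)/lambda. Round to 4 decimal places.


R_target = 0.925
lambda = 0.0448
-ln(0.925) = 0.078
T = 0.078 / 0.0448
T = 1.7402

1.7402


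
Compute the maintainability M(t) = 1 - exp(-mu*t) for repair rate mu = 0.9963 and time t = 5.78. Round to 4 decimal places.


mu = 0.9963, t = 5.78
mu * t = 0.9963 * 5.78 = 5.7586
exp(-5.7586) = 0.0032
M(t) = 1 - 0.0032
M(t) = 0.9968

0.9968


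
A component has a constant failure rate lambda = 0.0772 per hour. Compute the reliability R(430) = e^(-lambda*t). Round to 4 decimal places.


lambda = 0.0772
t = 430
lambda * t = 33.196
R(t) = e^(-33.196)
R(t) = 0.0

0.0


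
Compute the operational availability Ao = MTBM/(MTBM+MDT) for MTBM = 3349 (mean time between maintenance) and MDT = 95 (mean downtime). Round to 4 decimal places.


MTBM = 3349
MDT = 95
MTBM + MDT = 3444
Ao = 3349 / 3444
Ao = 0.9724

0.9724


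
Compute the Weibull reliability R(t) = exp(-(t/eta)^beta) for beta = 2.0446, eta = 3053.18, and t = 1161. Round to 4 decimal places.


beta = 2.0446, eta = 3053.18, t = 1161
t/eta = 1161 / 3053.18 = 0.3803
(t/eta)^beta = 0.3803^2.0446 = 0.1385
R(t) = exp(-0.1385)
R(t) = 0.8707

0.8707


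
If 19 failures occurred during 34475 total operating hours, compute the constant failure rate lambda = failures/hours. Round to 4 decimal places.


failures = 19
total_hours = 34475
lambda = 19 / 34475
lambda = 0.0006

0.0006


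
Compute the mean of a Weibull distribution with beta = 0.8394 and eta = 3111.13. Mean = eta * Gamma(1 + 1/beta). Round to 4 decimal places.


beta = 0.8394, eta = 3111.13
1/beta = 1.1913
1 + 1/beta = 2.1913
Gamma(2.1913) = 1.0966
Mean = 3111.13 * 1.0966
Mean = 3411.7811

3411.7811
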